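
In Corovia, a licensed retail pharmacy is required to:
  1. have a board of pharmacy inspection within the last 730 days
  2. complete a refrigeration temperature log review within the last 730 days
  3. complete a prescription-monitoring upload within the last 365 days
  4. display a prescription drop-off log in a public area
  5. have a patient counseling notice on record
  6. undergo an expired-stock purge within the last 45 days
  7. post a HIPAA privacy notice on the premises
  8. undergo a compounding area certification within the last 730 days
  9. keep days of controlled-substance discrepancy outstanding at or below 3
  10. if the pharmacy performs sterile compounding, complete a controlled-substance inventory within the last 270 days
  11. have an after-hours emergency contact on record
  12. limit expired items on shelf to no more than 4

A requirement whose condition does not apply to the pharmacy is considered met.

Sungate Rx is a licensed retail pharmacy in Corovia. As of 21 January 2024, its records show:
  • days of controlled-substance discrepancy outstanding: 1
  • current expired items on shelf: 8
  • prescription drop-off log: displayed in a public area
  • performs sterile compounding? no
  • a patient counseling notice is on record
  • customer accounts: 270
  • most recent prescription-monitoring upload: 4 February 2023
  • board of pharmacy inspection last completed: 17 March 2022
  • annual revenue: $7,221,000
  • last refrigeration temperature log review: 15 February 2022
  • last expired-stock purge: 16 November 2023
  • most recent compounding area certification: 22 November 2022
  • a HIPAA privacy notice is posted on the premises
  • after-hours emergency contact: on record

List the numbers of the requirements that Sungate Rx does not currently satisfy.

1. board of pharmacy inspection 675 days ago vs limit 730 → met
2. refrigeration temperature log review 705 days ago vs limit 730 → met
3. prescription-monitoring upload 351 days ago vs limit 365 → met
4. prescription drop-off log present → met
5. patient counseling notice present → met
6. expired-stock purge 66 days ago vs limit 45 → not met
7. HIPAA privacy notice present → met
8. compounding area certification 425 days ago vs limit 730 → met
9. days of controlled-substance discrepancy outstanding 1 ≤ 3 → met
10. condition 'performs sterile compounding' does not hold → requirement n/a → met
11. after-hours emergency contact present → met
12. expired items on shelf 8 > 4 → not met
Not met: 6, 12

6, 12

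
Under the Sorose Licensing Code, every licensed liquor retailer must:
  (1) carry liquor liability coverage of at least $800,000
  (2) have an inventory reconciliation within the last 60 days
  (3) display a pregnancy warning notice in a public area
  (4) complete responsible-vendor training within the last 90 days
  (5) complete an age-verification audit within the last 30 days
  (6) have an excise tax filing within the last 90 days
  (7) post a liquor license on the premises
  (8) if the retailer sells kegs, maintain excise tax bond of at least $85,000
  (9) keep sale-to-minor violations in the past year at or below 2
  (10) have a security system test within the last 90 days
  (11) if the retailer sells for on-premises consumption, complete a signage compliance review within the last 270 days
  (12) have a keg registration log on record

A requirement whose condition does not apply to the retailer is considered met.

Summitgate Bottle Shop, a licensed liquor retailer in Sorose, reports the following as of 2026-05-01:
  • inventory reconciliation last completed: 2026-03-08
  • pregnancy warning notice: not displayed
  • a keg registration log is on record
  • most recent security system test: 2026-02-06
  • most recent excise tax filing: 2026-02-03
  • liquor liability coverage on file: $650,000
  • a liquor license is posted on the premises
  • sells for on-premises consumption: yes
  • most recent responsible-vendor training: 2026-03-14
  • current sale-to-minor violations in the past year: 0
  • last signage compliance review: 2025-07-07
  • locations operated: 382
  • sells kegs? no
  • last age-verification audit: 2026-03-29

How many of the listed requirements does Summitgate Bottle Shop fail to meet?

1. liquor liability coverage $650,000 < $800,000 → not met
2. inventory reconciliation 54 days ago vs limit 60 → met
3. pregnancy warning notice absent → not met
4. responsible-vendor training 48 days ago vs limit 90 → met
5. age-verification audit 33 days ago vs limit 30 → not met
6. excise tax filing 87 days ago vs limit 90 → met
7. liquor license present → met
8. condition 'sells kegs' does not hold → requirement n/a → met
9. sale-to-minor violations in the past year 0 ≤ 2 → met
10. security system test 84 days ago vs limit 90 → met
11. condition 'sells for on-premises consumption' holds; signage compliance review 298 days ago vs limit 270 → not met
12. keg registration log present → met
Not met: 4 of 12

4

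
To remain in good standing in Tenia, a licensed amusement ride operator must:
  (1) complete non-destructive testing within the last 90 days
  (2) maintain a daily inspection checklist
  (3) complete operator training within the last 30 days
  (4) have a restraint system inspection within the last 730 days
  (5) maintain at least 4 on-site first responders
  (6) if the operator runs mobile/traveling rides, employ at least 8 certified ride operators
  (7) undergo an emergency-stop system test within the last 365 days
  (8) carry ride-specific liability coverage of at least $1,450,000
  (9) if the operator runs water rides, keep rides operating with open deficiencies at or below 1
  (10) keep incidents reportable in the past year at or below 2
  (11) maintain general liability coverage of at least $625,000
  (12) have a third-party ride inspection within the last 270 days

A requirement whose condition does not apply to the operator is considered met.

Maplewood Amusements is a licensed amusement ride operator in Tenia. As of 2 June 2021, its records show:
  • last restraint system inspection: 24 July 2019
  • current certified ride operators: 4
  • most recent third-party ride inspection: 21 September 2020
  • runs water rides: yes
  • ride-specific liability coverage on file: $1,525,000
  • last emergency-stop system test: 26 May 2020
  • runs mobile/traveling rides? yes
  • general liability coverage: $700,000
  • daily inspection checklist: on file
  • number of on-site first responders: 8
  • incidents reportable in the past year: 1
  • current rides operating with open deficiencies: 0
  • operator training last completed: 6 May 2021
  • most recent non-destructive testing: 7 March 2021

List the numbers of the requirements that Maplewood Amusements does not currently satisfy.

1. non-destructive testing 87 days ago vs limit 90 → met
2. daily inspection checklist present → met
3. operator training 27 days ago vs limit 30 → met
4. restraint system inspection 679 days ago vs limit 730 → met
5. on-site first responders 8 ≥ 4 → met
6. condition 'runs mobile/traveling rides' holds; certified ride operators 4 < 8 → not met
7. emergency-stop system test 372 days ago vs limit 365 → not met
8. ride-specific liability coverage $1,525,000 ≥ $1,450,000 → met
9. condition 'runs water rides' holds; rides operating with open deficiencies 0 ≤ 1 → met
10. incidents reportable in the past year 1 ≤ 2 → met
11. general liability coverage $700,000 ≥ $625,000 → met
12. third-party ride inspection 254 days ago vs limit 270 → met
Not met: 6, 7

6, 7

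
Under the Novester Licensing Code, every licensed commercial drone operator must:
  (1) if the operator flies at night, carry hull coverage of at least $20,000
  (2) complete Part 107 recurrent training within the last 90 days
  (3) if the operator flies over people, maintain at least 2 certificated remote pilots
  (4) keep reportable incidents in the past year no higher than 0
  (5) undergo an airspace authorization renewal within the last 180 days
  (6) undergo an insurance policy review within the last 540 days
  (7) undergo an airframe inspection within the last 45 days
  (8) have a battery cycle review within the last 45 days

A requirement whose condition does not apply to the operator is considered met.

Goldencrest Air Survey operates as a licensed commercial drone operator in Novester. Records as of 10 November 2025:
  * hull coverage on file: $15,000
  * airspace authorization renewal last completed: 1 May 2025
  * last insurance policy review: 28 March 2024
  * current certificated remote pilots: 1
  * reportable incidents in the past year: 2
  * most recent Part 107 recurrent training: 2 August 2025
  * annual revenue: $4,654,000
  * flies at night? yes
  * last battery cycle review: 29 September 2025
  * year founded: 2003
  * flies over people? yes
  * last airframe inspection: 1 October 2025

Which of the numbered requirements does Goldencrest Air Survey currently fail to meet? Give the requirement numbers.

1. condition 'flies at night' holds; hull coverage $15,000 < $20,000 → not met
2. Part 107 recurrent training 100 days ago vs limit 90 → not met
3. condition 'flies over people' holds; certificated remote pilots 1 < 2 → not met
4. reportable incidents in the past year 2 > 0 → not met
5. airspace authorization renewal 193 days ago vs limit 180 → not met
6. insurance policy review 592 days ago vs limit 540 → not met
7. airframe inspection 40 days ago vs limit 45 → met
8. battery cycle review 42 days ago vs limit 45 → met
Not met: 1, 2, 3, 4, 5, 6

1, 2, 3, 4, 5, 6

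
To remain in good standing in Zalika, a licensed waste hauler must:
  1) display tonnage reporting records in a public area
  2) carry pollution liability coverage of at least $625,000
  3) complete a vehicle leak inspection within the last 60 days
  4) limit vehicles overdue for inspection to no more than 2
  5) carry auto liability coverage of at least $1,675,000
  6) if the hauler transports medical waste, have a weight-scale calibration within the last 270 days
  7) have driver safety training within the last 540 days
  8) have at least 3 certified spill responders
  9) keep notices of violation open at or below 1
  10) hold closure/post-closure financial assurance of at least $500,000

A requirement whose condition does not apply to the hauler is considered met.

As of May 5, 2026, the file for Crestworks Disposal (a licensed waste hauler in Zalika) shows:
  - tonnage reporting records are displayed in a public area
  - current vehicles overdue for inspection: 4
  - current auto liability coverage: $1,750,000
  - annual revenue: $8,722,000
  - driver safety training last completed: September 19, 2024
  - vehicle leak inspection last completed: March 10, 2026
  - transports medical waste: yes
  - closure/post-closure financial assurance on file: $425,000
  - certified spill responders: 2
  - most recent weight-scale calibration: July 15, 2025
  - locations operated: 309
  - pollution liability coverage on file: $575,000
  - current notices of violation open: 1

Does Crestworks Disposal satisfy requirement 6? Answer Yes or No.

6. condition 'transports medical waste' holds; weight-scale calibration 294 days ago vs limit 270 → not met

No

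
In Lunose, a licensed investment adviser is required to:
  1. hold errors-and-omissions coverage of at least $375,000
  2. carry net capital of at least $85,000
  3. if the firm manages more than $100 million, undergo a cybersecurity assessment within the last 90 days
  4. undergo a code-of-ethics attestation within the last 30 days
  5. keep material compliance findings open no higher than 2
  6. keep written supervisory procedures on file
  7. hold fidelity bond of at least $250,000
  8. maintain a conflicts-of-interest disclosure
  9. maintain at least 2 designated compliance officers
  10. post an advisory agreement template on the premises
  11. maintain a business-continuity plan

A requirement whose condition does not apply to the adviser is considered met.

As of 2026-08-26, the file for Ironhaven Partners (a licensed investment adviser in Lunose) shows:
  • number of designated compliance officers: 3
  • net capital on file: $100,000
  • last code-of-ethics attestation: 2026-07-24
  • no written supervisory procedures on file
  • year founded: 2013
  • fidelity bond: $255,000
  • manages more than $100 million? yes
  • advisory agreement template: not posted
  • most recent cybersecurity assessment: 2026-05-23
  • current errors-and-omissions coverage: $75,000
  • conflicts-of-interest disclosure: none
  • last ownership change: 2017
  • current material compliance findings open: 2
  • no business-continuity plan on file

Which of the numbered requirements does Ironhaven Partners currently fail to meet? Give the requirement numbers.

1, 3, 4, 6, 8, 10, 11

1. errors-and-omissions coverage $75,000 < $375,000 → not met
2. net capital $100,000 ≥ $85,000 → met
3. condition 'manages more than $100 million' holds; cybersecurity assessment 95 days ago vs limit 90 → not met
4. code-of-ethics attestation 33 days ago vs limit 30 → not met
5. material compliance findings open 2 ≤ 2 → met
6. written supervisory procedures absent → not met
7. fidelity bond $255,000 ≥ $250,000 → met
8. conflicts-of-interest disclosure absent → not met
9. designated compliance officers 3 ≥ 2 → met
10. advisory agreement template absent → not met
11. business-continuity plan absent → not met
Not met: 1, 3, 4, 6, 8, 10, 11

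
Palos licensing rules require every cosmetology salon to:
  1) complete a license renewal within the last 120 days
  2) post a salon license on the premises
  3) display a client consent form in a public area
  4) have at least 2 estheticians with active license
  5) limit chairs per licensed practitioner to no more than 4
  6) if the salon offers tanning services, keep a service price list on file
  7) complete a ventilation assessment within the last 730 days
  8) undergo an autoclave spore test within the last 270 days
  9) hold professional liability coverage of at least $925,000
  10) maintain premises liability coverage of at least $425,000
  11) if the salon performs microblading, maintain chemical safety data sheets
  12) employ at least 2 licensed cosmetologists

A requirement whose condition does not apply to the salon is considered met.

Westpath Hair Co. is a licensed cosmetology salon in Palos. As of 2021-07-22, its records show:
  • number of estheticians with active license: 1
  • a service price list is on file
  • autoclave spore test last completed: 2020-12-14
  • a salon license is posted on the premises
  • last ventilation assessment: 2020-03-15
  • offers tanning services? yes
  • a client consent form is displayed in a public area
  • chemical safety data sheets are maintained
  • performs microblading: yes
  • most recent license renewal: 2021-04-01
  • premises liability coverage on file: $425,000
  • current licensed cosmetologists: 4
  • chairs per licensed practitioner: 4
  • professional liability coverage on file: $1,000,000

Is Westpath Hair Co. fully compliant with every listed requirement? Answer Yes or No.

1. license renewal 112 days ago vs limit 120 → met
2. salon license present → met
3. client consent form present → met
4. estheticians with active license 1 < 2 → not met
5. chairs per licensed practitioner 4 ≤ 4 → met
6. condition 'offers tanning services' holds; service price list present → met
7. ventilation assessment 494 days ago vs limit 730 → met
8. autoclave spore test 220 days ago vs limit 270 → met
9. professional liability coverage $1,000,000 ≥ $925,000 → met
10. premises liability coverage $425,000 ≥ $425,000 → met
11. condition 'performs microblading' holds; chemical safety data sheets present → met
12. licensed cosmetologists 4 ≥ 2 → met
Not met: 4

No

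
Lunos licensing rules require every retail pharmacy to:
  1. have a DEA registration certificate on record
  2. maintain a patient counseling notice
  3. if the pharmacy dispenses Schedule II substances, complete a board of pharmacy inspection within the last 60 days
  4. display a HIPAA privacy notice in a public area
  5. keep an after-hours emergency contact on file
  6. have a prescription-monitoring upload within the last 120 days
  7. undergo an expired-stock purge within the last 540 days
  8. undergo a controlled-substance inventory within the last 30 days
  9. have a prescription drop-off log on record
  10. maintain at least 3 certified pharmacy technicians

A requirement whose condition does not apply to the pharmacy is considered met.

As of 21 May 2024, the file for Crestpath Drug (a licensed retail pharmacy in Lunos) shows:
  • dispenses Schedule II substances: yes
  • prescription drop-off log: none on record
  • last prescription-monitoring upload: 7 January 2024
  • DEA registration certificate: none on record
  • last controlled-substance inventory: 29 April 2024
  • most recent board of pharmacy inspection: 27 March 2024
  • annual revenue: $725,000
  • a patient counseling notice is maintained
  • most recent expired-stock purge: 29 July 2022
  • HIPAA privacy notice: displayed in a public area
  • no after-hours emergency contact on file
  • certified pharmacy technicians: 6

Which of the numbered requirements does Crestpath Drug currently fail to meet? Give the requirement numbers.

1, 5, 6, 7, 9

1. DEA registration certificate absent → not met
2. patient counseling notice present → met
3. condition 'dispenses Schedule II substances' holds; board of pharmacy inspection 55 days ago vs limit 60 → met
4. HIPAA privacy notice present → met
5. after-hours emergency contact absent → not met
6. prescription-monitoring upload 135 days ago vs limit 120 → not met
7. expired-stock purge 662 days ago vs limit 540 → not met
8. controlled-substance inventory 22 days ago vs limit 30 → met
9. prescription drop-off log absent → not met
10. certified pharmacy technicians 6 ≥ 3 → met
Not met: 1, 5, 6, 7, 9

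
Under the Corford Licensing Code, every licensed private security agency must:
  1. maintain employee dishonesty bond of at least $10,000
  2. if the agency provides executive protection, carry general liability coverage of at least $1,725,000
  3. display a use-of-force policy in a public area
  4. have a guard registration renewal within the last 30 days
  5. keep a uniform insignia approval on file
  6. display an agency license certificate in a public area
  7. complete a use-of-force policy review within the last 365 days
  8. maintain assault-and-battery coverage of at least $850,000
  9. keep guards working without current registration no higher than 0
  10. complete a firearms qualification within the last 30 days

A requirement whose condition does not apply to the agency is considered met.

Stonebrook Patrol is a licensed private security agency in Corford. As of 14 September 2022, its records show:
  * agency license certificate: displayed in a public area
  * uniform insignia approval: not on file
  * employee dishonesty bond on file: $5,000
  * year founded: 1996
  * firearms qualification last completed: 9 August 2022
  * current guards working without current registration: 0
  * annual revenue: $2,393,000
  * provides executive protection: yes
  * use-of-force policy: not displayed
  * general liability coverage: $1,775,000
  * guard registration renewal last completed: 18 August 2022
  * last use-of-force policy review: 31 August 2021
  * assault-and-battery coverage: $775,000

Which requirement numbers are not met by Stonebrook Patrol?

1. employee dishonesty bond $5,000 < $10,000 → not met
2. condition 'provides executive protection' holds; general liability coverage $1,775,000 ≥ $1,725,000 → met
3. use-of-force policy absent → not met
4. guard registration renewal 27 days ago vs limit 30 → met
5. uniform insignia approval absent → not met
6. agency license certificate present → met
7. use-of-force policy review 379 days ago vs limit 365 → not met
8. assault-and-battery coverage $775,000 < $850,000 → not met
9. guards working without current registration 0 ≤ 0 → met
10. firearms qualification 36 days ago vs limit 30 → not met
Not met: 1, 3, 5, 7, 8, 10

1, 3, 5, 7, 8, 10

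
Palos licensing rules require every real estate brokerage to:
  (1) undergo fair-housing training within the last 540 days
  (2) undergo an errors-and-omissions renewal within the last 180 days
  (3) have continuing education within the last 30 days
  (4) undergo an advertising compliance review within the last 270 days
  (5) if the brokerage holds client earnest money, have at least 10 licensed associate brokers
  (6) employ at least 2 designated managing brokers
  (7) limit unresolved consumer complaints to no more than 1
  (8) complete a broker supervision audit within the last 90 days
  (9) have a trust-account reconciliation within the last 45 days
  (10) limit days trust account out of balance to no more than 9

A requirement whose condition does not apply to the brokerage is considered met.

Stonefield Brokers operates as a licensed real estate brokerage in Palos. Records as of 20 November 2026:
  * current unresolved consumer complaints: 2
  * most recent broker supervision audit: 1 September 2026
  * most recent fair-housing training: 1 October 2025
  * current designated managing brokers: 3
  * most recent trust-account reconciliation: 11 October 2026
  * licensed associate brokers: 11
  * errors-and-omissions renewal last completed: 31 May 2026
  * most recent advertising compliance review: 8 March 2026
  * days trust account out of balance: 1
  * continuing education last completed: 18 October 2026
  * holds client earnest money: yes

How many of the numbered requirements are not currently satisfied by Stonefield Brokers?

2

1. fair-housing training 415 days ago vs limit 540 → met
2. errors-and-omissions renewal 173 days ago vs limit 180 → met
3. continuing education 33 days ago vs limit 30 → not met
4. advertising compliance review 257 days ago vs limit 270 → met
5. condition 'holds client earnest money' holds; licensed associate brokers 11 ≥ 10 → met
6. designated managing brokers 3 ≥ 2 → met
7. unresolved consumer complaints 2 > 1 → not met
8. broker supervision audit 80 days ago vs limit 90 → met
9. trust-account reconciliation 40 days ago vs limit 45 → met
10. days trust account out of balance 1 ≤ 9 → met
Not met: 2 of 10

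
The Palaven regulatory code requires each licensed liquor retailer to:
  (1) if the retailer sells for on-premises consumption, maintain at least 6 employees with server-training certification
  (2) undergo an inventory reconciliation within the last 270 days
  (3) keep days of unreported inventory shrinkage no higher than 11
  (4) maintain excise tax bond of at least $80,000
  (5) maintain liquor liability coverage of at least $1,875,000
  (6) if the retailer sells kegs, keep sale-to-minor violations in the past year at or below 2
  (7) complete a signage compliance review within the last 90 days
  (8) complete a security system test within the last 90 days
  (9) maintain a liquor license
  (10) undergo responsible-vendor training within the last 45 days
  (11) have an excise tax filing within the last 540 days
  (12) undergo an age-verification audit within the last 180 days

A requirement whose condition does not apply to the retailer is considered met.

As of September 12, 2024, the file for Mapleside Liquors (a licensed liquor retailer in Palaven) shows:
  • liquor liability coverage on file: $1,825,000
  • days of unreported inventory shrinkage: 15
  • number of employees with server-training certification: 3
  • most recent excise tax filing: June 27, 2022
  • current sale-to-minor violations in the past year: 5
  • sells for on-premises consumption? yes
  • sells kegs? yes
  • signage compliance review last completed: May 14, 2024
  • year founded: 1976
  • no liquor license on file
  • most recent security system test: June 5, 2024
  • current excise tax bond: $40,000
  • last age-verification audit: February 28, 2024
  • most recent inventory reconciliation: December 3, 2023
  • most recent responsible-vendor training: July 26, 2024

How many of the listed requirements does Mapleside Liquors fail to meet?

12

1. condition 'sells for on-premises consumption' holds; employees with server-training certification 3 < 6 → not met
2. inventory reconciliation 284 days ago vs limit 270 → not met
3. days of unreported inventory shrinkage 15 > 11 → not met
4. excise tax bond $40,000 < $80,000 → not met
5. liquor liability coverage $1,825,000 < $1,875,000 → not met
6. condition 'sells kegs' holds; sale-to-minor violations in the past year 5 > 2 → not met
7. signage compliance review 121 days ago vs limit 90 → not met
8. security system test 99 days ago vs limit 90 → not met
9. liquor license absent → not met
10. responsible-vendor training 48 days ago vs limit 45 → not met
11. excise tax filing 808 days ago vs limit 540 → not met
12. age-verification audit 197 days ago vs limit 180 → not met
Not met: 12 of 12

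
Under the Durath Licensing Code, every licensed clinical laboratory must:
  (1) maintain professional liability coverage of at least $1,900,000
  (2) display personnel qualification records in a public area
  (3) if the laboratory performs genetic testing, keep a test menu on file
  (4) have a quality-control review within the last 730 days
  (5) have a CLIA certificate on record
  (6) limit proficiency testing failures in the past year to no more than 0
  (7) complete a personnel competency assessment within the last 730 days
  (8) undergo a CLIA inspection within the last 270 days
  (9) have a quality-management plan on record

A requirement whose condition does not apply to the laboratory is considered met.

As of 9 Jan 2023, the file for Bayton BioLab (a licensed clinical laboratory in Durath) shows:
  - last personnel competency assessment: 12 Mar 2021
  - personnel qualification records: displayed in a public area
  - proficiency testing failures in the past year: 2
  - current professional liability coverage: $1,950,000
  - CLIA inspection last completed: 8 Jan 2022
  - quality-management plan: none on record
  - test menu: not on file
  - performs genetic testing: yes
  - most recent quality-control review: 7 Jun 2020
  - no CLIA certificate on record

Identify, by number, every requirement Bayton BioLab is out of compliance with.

1. professional liability coverage $1,950,000 ≥ $1,900,000 → met
2. personnel qualification records present → met
3. condition 'performs genetic testing' holds; test menu absent → not met
4. quality-control review 946 days ago vs limit 730 → not met
5. CLIA certificate absent → not met
6. proficiency testing failures in the past year 2 > 0 → not met
7. personnel competency assessment 668 days ago vs limit 730 → met
8. CLIA inspection 366 days ago vs limit 270 → not met
9. quality-management plan absent → not met
Not met: 3, 4, 5, 6, 8, 9

3, 4, 5, 6, 8, 9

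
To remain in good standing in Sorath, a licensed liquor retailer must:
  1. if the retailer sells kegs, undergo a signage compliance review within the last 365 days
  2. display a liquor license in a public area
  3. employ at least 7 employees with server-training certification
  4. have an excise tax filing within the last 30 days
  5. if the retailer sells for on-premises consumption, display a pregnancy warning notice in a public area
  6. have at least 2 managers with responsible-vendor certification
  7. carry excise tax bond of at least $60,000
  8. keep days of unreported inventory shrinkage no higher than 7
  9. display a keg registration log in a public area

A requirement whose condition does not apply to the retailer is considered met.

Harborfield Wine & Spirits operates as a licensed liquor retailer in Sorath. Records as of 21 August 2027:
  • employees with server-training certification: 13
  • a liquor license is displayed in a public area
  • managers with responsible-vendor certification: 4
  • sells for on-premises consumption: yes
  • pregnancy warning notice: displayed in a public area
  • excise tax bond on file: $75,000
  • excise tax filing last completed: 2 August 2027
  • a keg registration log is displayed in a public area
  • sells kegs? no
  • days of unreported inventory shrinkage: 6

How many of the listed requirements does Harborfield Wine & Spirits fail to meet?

0

1. condition 'sells kegs' does not hold → requirement n/a → met
2. liquor license present → met
3. employees with server-training certification 13 ≥ 7 → met
4. excise tax filing 19 days ago vs limit 30 → met
5. condition 'sells for on-premises consumption' holds; pregnancy warning notice present → met
6. managers with responsible-vendor certification 4 ≥ 2 → met
7. excise tax bond $75,000 ≥ $60,000 → met
8. days of unreported inventory shrinkage 6 ≤ 7 → met
9. keg registration log present → met
Not met: 0 of 9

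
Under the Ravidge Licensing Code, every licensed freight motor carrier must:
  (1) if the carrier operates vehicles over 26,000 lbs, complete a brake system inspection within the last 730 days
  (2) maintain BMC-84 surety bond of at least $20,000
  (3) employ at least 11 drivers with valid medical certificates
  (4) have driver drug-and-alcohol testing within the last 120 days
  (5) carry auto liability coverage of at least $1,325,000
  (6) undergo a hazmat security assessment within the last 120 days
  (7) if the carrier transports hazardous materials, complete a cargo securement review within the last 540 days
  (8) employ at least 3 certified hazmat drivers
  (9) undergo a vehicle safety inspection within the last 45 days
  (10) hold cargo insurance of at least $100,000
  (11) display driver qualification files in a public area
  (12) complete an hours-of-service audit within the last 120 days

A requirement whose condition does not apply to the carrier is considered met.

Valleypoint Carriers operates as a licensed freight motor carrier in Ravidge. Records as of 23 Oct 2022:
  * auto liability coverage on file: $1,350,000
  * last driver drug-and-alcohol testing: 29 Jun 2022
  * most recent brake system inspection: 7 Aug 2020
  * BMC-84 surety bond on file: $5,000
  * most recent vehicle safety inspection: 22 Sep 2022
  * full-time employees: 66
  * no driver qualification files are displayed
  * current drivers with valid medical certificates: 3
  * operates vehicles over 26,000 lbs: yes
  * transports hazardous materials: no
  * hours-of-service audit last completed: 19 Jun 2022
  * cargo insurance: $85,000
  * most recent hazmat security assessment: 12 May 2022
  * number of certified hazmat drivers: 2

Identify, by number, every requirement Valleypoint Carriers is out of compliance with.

1. condition 'operates vehicles over 26,000 lbs' holds; brake system inspection 807 days ago vs limit 730 → not met
2. BMC-84 surety bond $5,000 < $20,000 → not met
3. drivers with valid medical certificates 3 < 11 → not met
4. driver drug-and-alcohol testing 116 days ago vs limit 120 → met
5. auto liability coverage $1,350,000 ≥ $1,325,000 → met
6. hazmat security assessment 164 days ago vs limit 120 → not met
7. condition 'transports hazardous materials' does not hold → requirement n/a → met
8. certified hazmat drivers 2 < 3 → not met
9. vehicle safety inspection 31 days ago vs limit 45 → met
10. cargo insurance $85,000 < $100,000 → not met
11. driver qualification files absent → not met
12. hours-of-service audit 126 days ago vs limit 120 → not met
Not met: 1, 2, 3, 6, 8, 10, 11, 12

1, 2, 3, 6, 8, 10, 11, 12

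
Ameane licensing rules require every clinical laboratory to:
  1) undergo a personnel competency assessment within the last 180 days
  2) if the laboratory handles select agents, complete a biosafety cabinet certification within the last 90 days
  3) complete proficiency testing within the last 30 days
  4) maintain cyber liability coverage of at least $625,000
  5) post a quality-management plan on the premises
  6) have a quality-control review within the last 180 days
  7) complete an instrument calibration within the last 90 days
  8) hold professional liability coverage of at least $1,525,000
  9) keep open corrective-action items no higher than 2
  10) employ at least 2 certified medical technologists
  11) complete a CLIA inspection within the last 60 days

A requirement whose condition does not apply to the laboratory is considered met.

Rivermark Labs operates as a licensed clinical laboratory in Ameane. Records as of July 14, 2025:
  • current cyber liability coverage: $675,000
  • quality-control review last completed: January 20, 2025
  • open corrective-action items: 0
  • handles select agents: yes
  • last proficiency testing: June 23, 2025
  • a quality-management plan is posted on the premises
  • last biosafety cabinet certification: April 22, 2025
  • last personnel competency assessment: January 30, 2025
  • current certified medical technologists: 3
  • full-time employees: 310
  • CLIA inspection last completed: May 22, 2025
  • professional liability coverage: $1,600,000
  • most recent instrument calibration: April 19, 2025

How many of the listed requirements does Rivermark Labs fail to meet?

1. personnel competency assessment 165 days ago vs limit 180 → met
2. condition 'handles select agents' holds; biosafety cabinet certification 83 days ago vs limit 90 → met
3. proficiency testing 21 days ago vs limit 30 → met
4. cyber liability coverage $675,000 ≥ $625,000 → met
5. quality-management plan present → met
6. quality-control review 175 days ago vs limit 180 → met
7. instrument calibration 86 days ago vs limit 90 → met
8. professional liability coverage $1,600,000 ≥ $1,525,000 → met
9. open corrective-action items 0 ≤ 2 → met
10. certified medical technologists 3 ≥ 2 → met
11. CLIA inspection 53 days ago vs limit 60 → met
Not met: 0 of 11

0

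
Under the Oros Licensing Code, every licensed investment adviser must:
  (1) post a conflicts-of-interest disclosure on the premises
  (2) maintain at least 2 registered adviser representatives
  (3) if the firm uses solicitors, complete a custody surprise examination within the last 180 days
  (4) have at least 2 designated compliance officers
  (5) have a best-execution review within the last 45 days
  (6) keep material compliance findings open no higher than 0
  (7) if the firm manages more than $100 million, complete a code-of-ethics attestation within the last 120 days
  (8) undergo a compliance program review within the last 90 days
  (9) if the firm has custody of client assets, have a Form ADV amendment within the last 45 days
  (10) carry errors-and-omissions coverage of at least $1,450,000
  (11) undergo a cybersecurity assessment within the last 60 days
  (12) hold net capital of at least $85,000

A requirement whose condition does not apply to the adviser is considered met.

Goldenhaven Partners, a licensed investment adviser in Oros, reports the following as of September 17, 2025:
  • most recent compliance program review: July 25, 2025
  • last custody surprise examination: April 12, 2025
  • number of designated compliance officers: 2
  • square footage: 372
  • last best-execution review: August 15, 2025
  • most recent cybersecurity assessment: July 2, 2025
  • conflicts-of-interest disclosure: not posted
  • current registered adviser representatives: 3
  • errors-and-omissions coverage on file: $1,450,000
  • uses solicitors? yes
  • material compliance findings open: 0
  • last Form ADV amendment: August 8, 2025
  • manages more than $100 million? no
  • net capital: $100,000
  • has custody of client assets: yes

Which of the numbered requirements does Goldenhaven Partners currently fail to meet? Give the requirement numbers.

1, 11

1. conflicts-of-interest disclosure absent → not met
2. registered adviser representatives 3 ≥ 2 → met
3. condition 'uses solicitors' holds; custody surprise examination 158 days ago vs limit 180 → met
4. designated compliance officers 2 ≥ 2 → met
5. best-execution review 33 days ago vs limit 45 → met
6. material compliance findings open 0 ≤ 0 → met
7. condition 'manages more than $100 million' does not hold → requirement n/a → met
8. compliance program review 54 days ago vs limit 90 → met
9. condition 'has custody of client assets' holds; Form ADV amendment 40 days ago vs limit 45 → met
10. errors-and-omissions coverage $1,450,000 ≥ $1,450,000 → met
11. cybersecurity assessment 77 days ago vs limit 60 → not met
12. net capital $100,000 ≥ $85,000 → met
Not met: 1, 11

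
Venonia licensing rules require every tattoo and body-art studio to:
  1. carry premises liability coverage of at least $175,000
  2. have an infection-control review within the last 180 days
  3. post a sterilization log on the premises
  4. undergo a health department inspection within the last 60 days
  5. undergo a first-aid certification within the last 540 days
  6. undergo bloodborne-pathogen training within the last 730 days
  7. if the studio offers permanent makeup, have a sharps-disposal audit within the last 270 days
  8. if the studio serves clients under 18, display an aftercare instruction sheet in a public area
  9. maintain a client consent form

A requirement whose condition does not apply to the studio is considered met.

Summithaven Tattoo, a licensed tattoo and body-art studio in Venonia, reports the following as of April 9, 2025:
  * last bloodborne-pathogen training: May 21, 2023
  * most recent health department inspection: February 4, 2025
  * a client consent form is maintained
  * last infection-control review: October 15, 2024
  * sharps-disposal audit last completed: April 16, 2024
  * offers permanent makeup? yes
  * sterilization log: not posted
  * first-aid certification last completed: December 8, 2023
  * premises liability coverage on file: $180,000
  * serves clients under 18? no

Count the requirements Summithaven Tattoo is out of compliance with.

3

1. premises liability coverage $180,000 ≥ $175,000 → met
2. infection-control review 176 days ago vs limit 180 → met
3. sterilization log absent → not met
4. health department inspection 64 days ago vs limit 60 → not met
5. first-aid certification 488 days ago vs limit 540 → met
6. bloodborne-pathogen training 689 days ago vs limit 730 → met
7. condition 'offers permanent makeup' holds; sharps-disposal audit 358 days ago vs limit 270 → not met
8. condition 'serves clients under 18' does not hold → requirement n/a → met
9. client consent form present → met
Not met: 3 of 9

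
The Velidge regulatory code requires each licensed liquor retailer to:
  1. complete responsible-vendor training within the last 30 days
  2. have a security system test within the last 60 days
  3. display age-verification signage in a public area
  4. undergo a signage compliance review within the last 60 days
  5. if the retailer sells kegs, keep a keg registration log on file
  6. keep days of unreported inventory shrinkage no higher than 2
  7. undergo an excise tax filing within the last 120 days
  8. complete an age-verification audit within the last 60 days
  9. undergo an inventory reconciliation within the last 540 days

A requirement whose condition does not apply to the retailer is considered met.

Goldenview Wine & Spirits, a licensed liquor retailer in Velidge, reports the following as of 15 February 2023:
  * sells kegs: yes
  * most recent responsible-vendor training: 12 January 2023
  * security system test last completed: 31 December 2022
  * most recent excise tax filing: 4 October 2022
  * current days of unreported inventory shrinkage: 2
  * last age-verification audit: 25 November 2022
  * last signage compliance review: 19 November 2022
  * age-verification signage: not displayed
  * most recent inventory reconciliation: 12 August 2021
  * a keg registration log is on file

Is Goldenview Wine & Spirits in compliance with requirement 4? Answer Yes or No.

No

4. signage compliance review 88 days ago vs limit 60 → not met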